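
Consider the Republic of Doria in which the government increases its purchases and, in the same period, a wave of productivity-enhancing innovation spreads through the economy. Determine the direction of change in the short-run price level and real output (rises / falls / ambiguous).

The first event is a positive demand shock: AD shifts right, which by itself pushes P up and Y up.
The second is a favourable supply shock: SRAS shifts right, which by itself pushes P down and Y up.
The two shocks push P in opposite directions, so the effect on P is ambiguous. Both shocks push Y up, so Y rises.

Price level: ambiguous; output: rises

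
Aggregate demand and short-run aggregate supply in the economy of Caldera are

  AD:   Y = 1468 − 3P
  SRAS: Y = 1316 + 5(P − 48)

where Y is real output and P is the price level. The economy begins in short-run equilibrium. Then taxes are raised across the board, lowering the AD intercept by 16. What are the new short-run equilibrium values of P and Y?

This is a negative demand shock: AD shifts left.
New AD: Y = 1452 − 3P.
SRAS can be written Y = 1076 + 5P.
Set AD = SRAS: 1452 − 3P = 1076 + 5P, so 376 = 8P and P = 47.
Y = 1452 − 3·47 = 1311.

P = 47, Y = 1311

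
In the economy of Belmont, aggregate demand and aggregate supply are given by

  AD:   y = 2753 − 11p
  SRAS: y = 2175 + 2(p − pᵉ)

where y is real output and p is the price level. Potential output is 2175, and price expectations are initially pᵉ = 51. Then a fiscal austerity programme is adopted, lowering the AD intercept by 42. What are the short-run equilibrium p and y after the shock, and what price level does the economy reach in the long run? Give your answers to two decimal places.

Short run: p = 49.08, y = 2171.15. Long run: p = 48.73.

AD shifts left: new AD is y = 2711 − 11p. With pᵉ = 51, SRAS is y = 2073 + 2p.
Short run: 2711 − 11p = 2073 + 2p gives 638 = 13p, so p = 49.08 and y = 2711 − 11p = 2171.15.
y = 2171.15 is below potential 2175; expectations adjust and SRAS shifts right until y = 2175.
Long run: on the new AD curve, 2175 = 2711 − 11p gives p = 48.73.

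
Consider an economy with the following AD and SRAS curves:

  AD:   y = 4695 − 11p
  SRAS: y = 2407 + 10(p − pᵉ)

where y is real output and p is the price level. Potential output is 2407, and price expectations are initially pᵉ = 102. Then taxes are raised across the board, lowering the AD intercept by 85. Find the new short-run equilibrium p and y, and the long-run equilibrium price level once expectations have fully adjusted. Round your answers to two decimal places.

Short run: p = 153.48, y = 2921.76. Long run: p = 200.27.

AD shifts left: new AD is y = 4610 − 11p. With pᵉ = 102, SRAS is y = 1387 + 10p.
Short run: 4610 − 11p = 1387 + 10p gives 3223 = 21p, so p = 153.48 and y = 4610 − 11p = 2921.76.
y = 2921.76 is above potential 2407; expectations adjust and SRAS shifts left until y = 2407.
Long run: on the new AD curve, 2407 = 4610 − 11p gives p = 200.27.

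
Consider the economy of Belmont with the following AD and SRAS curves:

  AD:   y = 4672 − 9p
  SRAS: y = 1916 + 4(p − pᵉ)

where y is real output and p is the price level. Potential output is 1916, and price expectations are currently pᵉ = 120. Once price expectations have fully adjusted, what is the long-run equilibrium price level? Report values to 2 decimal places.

Short run: with pᵉ = 120, SRAS is y = 1436 + 4p. Setting AD = SRAS gives 3236 = 13p, so p = 248.92 and y = 4672 − 9p = 2431.69.
Output 2431.69 is above potential 1916, so over time expected prices rise and SRAS shifts left until y returns to 1916.
Long run: y = 1916 on the AD curve gives 1916 = 4672 − 9p, so p = 306.22.

Long-run p = 306.22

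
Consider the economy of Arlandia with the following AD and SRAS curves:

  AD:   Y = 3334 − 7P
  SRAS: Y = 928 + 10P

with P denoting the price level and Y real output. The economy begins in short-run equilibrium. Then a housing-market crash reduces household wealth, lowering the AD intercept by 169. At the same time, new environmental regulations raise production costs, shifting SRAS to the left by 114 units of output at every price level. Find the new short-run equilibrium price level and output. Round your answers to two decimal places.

After both shocks: AD is Y = 3165 − 7P and SRAS is Y = 814 + 10P.
Setting them equal: 2351 = 17P, so P = 138.29.
Substituting into AD, Y = 2196.94.

P = 138.29, Y = 2196.94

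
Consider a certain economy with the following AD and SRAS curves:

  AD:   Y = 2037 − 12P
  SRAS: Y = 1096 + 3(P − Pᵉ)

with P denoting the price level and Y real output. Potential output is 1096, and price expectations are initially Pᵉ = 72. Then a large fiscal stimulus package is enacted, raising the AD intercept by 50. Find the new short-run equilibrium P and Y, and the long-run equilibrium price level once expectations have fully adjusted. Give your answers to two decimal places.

Short run: P = 80.47, Y = 1121.40. Long run: P = 82.58.

AD shifts right: new AD is Y = 2087 − 12P. With Pᵉ = 72, SRAS is Y = 880 + 3P.
Short run: 2087 − 12P = 880 + 3P gives 1207 = 15P, so P = 80.47 and Y = 2087 − 12P = 1121.40.
Y = 1121.40 is above potential 1096; expectations adjust and SRAS shifts left until Y = 1096.
Long run: on the new AD curve, 1096 = 2087 − 12P gives P = 82.58.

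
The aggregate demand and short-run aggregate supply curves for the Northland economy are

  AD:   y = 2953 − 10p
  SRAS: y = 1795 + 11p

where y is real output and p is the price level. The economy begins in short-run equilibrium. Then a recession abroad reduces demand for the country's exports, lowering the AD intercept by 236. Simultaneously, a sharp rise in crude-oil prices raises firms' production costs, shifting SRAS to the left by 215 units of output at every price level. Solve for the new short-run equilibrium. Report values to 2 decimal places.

After both shocks: AD is y = 2717 − 10p and SRAS is y = 1580 + 11p.
Setting them equal: 1137 = 21p, so p = 54.14.
Substituting into AD, y = 2175.57.

p = 54.14, y = 2175.57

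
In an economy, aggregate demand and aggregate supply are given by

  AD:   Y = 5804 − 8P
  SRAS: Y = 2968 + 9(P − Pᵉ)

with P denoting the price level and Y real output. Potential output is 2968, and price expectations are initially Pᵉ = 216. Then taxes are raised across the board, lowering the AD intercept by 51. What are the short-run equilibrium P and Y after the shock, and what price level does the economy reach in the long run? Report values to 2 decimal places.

AD shifts left: new AD is Y = 5753 − 8P. With Pᵉ = 216, SRAS is Y = 1024 + 9P.
Short run: 5753 − 8P = 1024 + 9P gives 4729 = 17P, so P = 278.18 and Y = 5753 − 8P = 3527.59.
Y = 3527.59 is above potential 2968; expectations adjust and SRAS shifts left until Y = 2968.
Long run: on the new AD curve, 2968 = 5753 − 8P gives P = 348.13.

Short run: P = 278.18, Y = 3527.59. Long run: P = 348.13.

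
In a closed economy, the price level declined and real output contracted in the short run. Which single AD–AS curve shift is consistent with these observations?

AD shifted left

P fell and Y fell. An AD shift moves P and Y in the same direction; an SRAS shift moves them in opposite directions.
Here P and Y moved in the same direction, so the AD curve shifted.
Since Y fell, AD shifted left.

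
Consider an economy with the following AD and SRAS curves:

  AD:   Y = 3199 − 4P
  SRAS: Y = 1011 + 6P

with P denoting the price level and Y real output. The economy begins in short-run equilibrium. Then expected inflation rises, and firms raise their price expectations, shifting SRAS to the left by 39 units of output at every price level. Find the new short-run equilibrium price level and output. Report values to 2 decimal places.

This is a negative supply shock: SRAS shifts left.
New SRAS: Y = 972 + 6P.
Set AD = SRAS: 3199 − 4P = 972 + 6P, so 2227 = 10P and P = 222.70.
Substituting into AD, Y = 2308.20.

P = 222.70, Y = 2308.20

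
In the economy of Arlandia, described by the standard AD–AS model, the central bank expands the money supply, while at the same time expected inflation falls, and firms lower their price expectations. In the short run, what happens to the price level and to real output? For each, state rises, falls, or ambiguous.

Price level: ambiguous; output: rises

The first event is a positive demand shock: AD shifts right, which by itself pushes P up and Y up.
The second is a favourable supply shock: SRAS shifts right, which by itself pushes P down and Y up.
The two shocks push P in opposite directions, so the effect on P is ambiguous. Both shocks push Y up, so Y rises.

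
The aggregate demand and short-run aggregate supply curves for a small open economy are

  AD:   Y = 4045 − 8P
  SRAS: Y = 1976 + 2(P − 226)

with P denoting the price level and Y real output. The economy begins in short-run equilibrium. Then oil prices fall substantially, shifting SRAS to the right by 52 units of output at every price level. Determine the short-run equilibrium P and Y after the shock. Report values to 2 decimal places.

This is a positive supply shock: SRAS shifts right.
New SRAS: Y = 1576 + 2P.
Set AD = SRAS: 4045 − 8P = 1576 + 2P, so 2469 = 10P and P = 246.90.
Substituting into AD, Y = 2069.80.

P = 246.90, Y = 2069.80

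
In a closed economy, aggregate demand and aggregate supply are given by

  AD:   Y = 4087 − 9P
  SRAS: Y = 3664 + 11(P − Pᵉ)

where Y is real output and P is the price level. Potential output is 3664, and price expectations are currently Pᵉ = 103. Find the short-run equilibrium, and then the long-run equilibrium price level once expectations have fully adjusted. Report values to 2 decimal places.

Short run: P = 77.80, Y = 3386.80. Long run: P = 47.00.

Short run: with Pᵉ = 103, SRAS is Y = 2531 + 11P. Setting AD = SRAS gives 1556 = 20P, so P = 77.80 and Y = 4087 − 9P = 3386.80.
Output 3386.80 is below potential 3664, so over time expected prices fall and SRAS shifts right until Y returns to 3664.
Long run: Y = 3664 on the AD curve gives 3664 = 4087 − 9P, so P = 47.00.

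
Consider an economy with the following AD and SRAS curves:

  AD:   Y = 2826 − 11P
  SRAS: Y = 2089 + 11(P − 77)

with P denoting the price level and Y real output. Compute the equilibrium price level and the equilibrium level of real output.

P = 72, Y = 2034

Write SRAS as Y = 2089 + 11P − 847 = 1242 + 11P.
Set AD = SRAS: 2826 − 11P = 1242 + 11P, so 1584 = 22P and P = 72.
Then Y = 2826 − 11·72 = 2034.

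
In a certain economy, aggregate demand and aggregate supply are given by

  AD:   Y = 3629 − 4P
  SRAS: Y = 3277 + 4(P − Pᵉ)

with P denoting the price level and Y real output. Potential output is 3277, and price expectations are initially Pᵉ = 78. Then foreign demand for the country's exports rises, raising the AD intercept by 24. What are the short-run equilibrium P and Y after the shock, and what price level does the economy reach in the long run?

AD shifts right: new AD is Y = 3653 − 4P. With Pᵉ = 78, SRAS is Y = 2965 + 4P.
Short run: 3653 − 4P = 2965 + 4P gives 688 = 8P, so P = 86 and Y = 3653 − 4·86 = 3309.
Y = 3309 is above potential 3277; expectations adjust and SRAS shifts left until Y = 3277.
Long run: on the new AD curve, 3277 = 3653 − 4P gives P = 94.

Short run: P = 86, Y = 3309. Long run: P = 94.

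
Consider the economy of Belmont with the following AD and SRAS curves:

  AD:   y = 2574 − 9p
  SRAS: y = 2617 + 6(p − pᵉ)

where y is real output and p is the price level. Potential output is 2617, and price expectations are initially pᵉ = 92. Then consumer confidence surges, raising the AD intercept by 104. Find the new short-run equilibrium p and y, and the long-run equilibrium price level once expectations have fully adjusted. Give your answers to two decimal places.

AD shifts right: new AD is y = 2678 − 9p. With pᵉ = 92, SRAS is y = 2065 + 6p.
Short run: 2678 − 9p = 2065 + 6p gives 613 = 15p, so p = 40.87 and y = 2678 − 9p = 2310.20.
y = 2310.20 is below potential 2617; expectations adjust and SRAS shifts right until y = 2617.
Long run: on the new AD curve, 2617 = 2678 − 9p gives p = 6.78.

Short run: p = 40.87, y = 2310.20. Long run: p = 6.78.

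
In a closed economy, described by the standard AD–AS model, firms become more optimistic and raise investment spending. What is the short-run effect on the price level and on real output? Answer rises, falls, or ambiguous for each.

This is a positive demand shock: AD shifts right.
Moving along the upward-sloping SRAS curve, P rises and Y rises.

Price level: rises; output: rises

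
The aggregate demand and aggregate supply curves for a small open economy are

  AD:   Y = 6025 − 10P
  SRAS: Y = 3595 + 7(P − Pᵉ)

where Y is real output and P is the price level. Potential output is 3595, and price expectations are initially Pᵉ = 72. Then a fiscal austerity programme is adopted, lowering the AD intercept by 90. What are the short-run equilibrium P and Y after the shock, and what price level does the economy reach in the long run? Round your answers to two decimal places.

Short run: P = 167.29, Y = 4262.06. Long run: P = 234.00.

AD shifts left: new AD is Y = 5935 − 10P. With Pᵉ = 72, SRAS is Y = 3091 + 7P.
Short run: 5935 − 10P = 3091 + 7P gives 2844 = 17P, so P = 167.29 and Y = 5935 − 10P = 4262.06.
Y = 4262.06 is above potential 3595; expectations adjust and SRAS shifts left until Y = 3595.
Long run: on the new AD curve, 3595 = 5935 − 10P gives P = 234.00.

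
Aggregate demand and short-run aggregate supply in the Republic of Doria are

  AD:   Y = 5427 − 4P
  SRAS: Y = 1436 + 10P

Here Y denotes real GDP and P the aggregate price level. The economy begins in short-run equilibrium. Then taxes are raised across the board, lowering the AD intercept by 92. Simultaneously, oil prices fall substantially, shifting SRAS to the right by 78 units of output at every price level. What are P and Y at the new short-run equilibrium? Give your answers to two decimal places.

P = 272.93, Y = 4243.29

After both shocks: AD is Y = 5335 − 4P and SRAS is Y = 1514 + 10P.
Setting them equal: 3821 = 14P, so P = 272.93.
Substituting into AD, Y = 4243.29.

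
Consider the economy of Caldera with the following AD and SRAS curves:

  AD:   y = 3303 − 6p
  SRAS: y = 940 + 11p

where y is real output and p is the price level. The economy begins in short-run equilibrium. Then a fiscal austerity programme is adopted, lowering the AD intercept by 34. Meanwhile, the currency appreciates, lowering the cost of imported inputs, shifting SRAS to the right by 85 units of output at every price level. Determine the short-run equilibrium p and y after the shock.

p = 132, y = 2477

After both shocks: AD is y = 3269 − 6p and SRAS is y = 1025 + 11p.
Setting them equal: 2244 = 17p, so p = 132.
y = 3269 − 6·132 = 2477.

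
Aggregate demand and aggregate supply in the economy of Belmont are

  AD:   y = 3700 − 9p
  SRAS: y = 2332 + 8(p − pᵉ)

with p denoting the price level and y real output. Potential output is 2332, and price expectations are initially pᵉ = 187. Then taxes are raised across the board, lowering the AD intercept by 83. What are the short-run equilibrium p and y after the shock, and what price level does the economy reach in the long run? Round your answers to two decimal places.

Short run: p = 163.59, y = 2144.71. Long run: p = 142.78.

AD shifts left: new AD is y = 3617 − 9p. With pᵉ = 187, SRAS is y = 836 + 8p.
Short run: 3617 − 9p = 836 + 8p gives 2781 = 17p, so p = 163.59 and y = 3617 − 9p = 2144.71.
y = 2144.71 is below potential 2332; expectations adjust and SRAS shifts right until y = 2332.
Long run: on the new AD curve, 2332 = 3617 − 9p gives p = 142.78.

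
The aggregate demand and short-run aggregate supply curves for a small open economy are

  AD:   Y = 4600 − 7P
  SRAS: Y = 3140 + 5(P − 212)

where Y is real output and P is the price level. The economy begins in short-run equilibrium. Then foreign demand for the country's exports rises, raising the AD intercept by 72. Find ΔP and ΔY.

This is a positive demand shock: AD shifts right.
New AD: Y = 4672 − 7P.
SRAS can be written Y = 2080 + 5P.
Set AD = SRAS: 4672 − 7P = 2080 + 5P, so 2592 = 12P and P = 216.
Y = 4672 − 7·216 = 3160.
Initially P = 210, Y = 3130, so ΔP = +6 and ΔY = +30.

ΔP = +6, ΔY = +30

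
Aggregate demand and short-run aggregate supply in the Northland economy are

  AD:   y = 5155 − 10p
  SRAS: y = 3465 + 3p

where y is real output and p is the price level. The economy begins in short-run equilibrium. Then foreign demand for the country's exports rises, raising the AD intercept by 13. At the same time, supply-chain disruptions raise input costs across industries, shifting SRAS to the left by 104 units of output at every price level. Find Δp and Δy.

Δp = +9, Δy = -77

After both shocks: AD is y = 5168 − 10p and SRAS is y = 3361 + 3p.
Setting them equal: 1807 = 13p, so p = 139.
y = 5168 − 10·139 = 3778.
Initially p = 130, y = 3855, so Δp = +9 and Δy = -77.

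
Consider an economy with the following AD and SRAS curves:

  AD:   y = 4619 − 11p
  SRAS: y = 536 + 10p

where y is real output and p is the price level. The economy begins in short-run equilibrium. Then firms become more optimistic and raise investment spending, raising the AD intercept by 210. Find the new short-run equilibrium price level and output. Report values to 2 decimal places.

p = 204.43, y = 2580.29

This is a positive demand shock: AD shifts right.
New AD: y = 4829 − 11p.
Set AD = SRAS: 4829 − 11p = 536 + 10p, so 4293 = 21p and p = 204.43.
Substituting into AD, y = 2580.29.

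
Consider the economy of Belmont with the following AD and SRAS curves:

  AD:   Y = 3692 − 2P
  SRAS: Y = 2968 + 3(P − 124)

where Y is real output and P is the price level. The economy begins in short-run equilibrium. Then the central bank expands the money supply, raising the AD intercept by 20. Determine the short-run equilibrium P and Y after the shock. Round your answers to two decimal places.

P = 223.20, Y = 3265.60

This is a positive demand shock: AD shifts right.
New AD: Y = 3712 − 2P.
SRAS can be written Y = 2596 + 3P.
Set AD = SRAS: 3712 − 2P = 2596 + 3P, so 1116 = 5P and P = 223.20.
Substituting into AD, Y = 3265.60.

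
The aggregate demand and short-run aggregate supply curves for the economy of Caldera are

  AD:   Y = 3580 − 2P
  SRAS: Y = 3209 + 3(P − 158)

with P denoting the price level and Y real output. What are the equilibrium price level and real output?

P = 169, Y = 3242

Write SRAS as Y = 3209 + 3P − 474 = 2735 + 3P.
Set AD = SRAS: 3580 − 2P = 2735 + 3P, so 845 = 5P and P = 169.
Then Y = 3580 − 2·169 = 3242.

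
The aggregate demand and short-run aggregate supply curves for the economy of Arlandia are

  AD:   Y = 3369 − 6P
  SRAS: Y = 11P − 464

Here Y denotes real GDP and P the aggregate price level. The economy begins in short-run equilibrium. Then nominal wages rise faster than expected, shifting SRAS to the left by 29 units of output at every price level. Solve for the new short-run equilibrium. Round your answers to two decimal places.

This is a negative supply shock: SRAS shifts left.
New SRAS: Y = 11P − 493.
Set AD = SRAS: 3369 − 6P = 11P − 493, so 3862 = 17P and P = 227.18.
Substituting into AD, Y = 2005.94.

P = 227.18, Y = 2005.94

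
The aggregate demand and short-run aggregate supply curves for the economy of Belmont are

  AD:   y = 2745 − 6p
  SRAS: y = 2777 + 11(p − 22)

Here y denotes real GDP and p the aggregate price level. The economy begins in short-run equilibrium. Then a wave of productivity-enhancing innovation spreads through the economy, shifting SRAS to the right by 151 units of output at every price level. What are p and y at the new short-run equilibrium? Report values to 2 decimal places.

This is a positive supply shock: SRAS shifts right.
New SRAS: y = 2686 + 11p.
Set AD = SRAS: 2745 − 6p = 2686 + 11p, so 59 = 17p and p = 3.47.
Substituting into AD, y = 2724.18.

p = 3.47, y = 2724.18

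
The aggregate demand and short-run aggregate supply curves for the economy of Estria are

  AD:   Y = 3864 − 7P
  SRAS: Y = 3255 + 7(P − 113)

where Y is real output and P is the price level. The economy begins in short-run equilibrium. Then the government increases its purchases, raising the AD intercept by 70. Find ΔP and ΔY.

This is a positive demand shock: AD shifts right.
New AD: Y = 3934 − 7P.
SRAS can be written Y = 2464 + 7P.
Set AD = SRAS: 3934 − 7P = 2464 + 7P, so 1470 = 14P and P = 105.
Y = 3934 − 7·105 = 3199.
Initially P = 100, Y = 3164, so ΔP = +5 and ΔY = +35.

ΔP = +5, ΔY = +35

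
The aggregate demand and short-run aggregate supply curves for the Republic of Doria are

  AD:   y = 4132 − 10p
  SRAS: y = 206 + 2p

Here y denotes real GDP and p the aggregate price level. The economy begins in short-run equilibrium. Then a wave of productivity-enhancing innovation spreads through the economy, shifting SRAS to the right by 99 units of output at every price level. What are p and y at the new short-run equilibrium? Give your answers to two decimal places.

This is a positive supply shock: SRAS shifts right.
New SRAS: y = 305 + 2p.
Set AD = SRAS: 4132 − 10p = 305 + 2p, so 3827 = 12p and p = 318.92.
Substituting into AD, y = 942.83.

p = 318.92, y = 942.83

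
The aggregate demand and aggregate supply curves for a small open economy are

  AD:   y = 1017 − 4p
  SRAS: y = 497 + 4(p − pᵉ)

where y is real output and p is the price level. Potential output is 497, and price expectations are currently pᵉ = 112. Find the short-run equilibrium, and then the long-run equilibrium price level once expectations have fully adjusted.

Short run: with pᵉ = 112, SRAS is y = 49 + 4p. Setting AD = SRAS gives 968 = 8p, so p = 121 and y = 1017 − 4·121 = 533.
Output 533 is above potential 497, so over time expected prices rise and SRAS shifts left until y returns to 497.
Long run: y = 497 on the AD curve gives 497 = 1017 − 4p, so p = 130.

Short run: p = 121, y = 533. Long run: p = 130.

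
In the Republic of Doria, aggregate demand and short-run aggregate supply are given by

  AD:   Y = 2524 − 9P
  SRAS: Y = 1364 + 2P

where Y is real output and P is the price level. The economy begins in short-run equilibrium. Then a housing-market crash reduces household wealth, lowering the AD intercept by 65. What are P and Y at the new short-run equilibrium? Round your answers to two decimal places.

P = 99.55, Y = 1563.09

This is a negative demand shock: AD shifts left.
New AD: Y = 2459 − 9P.
Set AD = SRAS: 2459 − 9P = 1364 + 2P, so 1095 = 11P and P = 99.55.
Substituting into AD, Y = 1563.09.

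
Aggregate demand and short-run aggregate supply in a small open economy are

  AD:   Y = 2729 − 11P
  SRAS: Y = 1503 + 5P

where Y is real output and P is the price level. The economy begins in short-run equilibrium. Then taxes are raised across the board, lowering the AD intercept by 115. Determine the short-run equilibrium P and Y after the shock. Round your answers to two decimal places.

P = 69.44, Y = 1850.19

This is a negative demand shock: AD shifts left.
New AD: Y = 2614 − 11P.
Set AD = SRAS: 2614 − 11P = 1503 + 5P, so 1111 = 16P and P = 69.44.
Substituting into AD, Y = 1850.19.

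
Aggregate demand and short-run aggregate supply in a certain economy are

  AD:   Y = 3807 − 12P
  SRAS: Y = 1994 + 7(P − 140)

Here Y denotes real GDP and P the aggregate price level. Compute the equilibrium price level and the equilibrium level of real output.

P = 147, Y = 2043

Write SRAS as Y = 1994 + 7P − 980 = 1014 + 7P.
Set AD = SRAS: 3807 − 12P = 1014 + 7P, so 2793 = 19P and P = 147.
Then Y = 3807 − 12·147 = 2043.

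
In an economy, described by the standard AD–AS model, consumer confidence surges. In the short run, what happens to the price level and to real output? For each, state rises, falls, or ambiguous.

Price level: rises; output: rises

This is a positive demand shock: AD shifts right.
Moving along the upward-sloping SRAS curve, P rises and Y rises.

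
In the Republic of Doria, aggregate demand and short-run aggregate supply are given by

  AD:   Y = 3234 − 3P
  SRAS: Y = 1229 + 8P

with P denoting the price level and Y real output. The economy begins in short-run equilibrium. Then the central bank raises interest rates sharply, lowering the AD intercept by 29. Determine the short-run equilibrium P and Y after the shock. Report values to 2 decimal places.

P = 179.64, Y = 2666.09

This is a negative demand shock: AD shifts left.
New AD: Y = 3205 − 3P.
Set AD = SRAS: 3205 − 3P = 1229 + 8P, so 1976 = 11P and P = 179.64.
Substituting into AD, Y = 2666.09.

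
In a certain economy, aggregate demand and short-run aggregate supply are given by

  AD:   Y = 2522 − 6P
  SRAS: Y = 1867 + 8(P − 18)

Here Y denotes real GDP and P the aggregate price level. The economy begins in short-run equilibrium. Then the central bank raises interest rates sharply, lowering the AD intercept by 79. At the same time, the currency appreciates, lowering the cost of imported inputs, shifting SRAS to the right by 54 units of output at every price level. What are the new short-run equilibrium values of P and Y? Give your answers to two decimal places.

After both shocks: AD is Y = 2443 − 6P and SRAS is Y = 1777 + 8P.
Setting them equal: 666 = 14P, so P = 47.57.
Substituting into AD, Y = 2157.57.

P = 47.57, Y = 2157.57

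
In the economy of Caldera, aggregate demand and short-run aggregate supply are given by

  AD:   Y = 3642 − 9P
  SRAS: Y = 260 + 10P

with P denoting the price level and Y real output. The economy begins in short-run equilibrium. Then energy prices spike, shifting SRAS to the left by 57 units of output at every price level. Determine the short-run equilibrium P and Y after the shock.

P = 181, Y = 2013

This is a negative supply shock: SRAS shifts left.
New SRAS: Y = 203 + 10P.
Set AD = SRAS: 3642 − 9P = 203 + 10P, so 3439 = 19P and P = 181.
Y = 3642 − 9·181 = 2013.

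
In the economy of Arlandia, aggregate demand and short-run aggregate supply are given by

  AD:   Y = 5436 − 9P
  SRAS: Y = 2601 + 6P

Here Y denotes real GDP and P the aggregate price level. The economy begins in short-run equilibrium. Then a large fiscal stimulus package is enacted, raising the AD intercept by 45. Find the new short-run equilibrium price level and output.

This is a positive demand shock: AD shifts right.
New AD: Y = 5481 − 9P.
Set AD = SRAS: 5481 − 9P = 2601 + 6P, so 2880 = 15P and P = 192.
Y = 5481 − 9·192 = 3753.

P = 192, Y = 3753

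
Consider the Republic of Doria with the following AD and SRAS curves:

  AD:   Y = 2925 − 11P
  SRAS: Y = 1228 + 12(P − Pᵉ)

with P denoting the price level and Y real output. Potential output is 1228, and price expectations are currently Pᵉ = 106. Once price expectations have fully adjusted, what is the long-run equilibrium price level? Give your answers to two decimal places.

Short run: with Pᵉ = 106, SRAS is Y = 12P − 44. Setting AD = SRAS gives 2969 = 23P, so P = 129.09 and Y = 2925 − 11P = 1505.04.
Output 1505.04 is above potential 1228, so over time expected prices rise and SRAS shifts left until Y returns to 1228.
Long run: Y = 1228 on the AD curve gives 1228 = 2925 − 11P, so P = 154.27.

Long-run P = 154.27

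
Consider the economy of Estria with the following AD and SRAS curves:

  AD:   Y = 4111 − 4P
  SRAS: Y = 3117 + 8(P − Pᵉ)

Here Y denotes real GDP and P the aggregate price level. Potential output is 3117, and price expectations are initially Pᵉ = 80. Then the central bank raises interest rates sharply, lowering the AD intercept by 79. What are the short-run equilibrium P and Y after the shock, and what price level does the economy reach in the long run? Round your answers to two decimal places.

AD shifts left: new AD is Y = 4032 − 4P. With Pᵉ = 80, SRAS is Y = 2477 + 8P.
Short run: 4032 − 4P = 2477 + 8P gives 1555 = 12P, so P = 129.58 and Y = 4032 − 4P = 3513.67.
Y = 3513.67 is above potential 3117; expectations adjust and SRAS shifts left until Y = 3117.
Long run: on the new AD curve, 3117 = 4032 − 4P gives P = 228.75.

Short run: P = 129.58, Y = 3513.67. Long run: P = 228.75.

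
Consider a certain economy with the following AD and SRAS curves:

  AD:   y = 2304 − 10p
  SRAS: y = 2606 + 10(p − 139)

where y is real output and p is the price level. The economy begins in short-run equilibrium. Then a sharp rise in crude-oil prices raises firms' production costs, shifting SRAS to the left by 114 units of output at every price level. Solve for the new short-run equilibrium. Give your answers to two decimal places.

This is a negative supply shock: SRAS shifts left.
New SRAS: y = 1102 + 10p.
Set AD = SRAS: 2304 − 10p = 1102 + 10p, so 1202 = 20p and p = 60.10.
Substituting into AD, y = 1703.00.

p = 60.10, y = 1703.00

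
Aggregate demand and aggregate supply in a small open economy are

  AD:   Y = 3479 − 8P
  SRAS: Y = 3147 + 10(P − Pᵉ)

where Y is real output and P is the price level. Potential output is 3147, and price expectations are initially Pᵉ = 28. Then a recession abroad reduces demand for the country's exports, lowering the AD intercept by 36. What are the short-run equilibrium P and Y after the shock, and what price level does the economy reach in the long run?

Short run: P = 32, Y = 3187. Long run: P = 37.

AD shifts left: new AD is Y = 3443 − 8P. With Pᵉ = 28, SRAS is Y = 2867 + 10P.
Short run: 3443 − 8P = 2867 + 10P gives 576 = 18P, so P = 32 and Y = 3443 − 8·32 = 3187.
Y = 3187 is above potential 3147; expectations adjust and SRAS shifts left until Y = 3147.
Long run: on the new AD curve, 3147 = 3443 − 8P gives P = 37.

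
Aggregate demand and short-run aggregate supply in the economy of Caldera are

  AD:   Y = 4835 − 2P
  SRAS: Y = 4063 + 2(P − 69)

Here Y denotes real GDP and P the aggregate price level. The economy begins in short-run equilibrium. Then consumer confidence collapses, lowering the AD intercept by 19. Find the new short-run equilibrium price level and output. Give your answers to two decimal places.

This is a negative demand shock: AD shifts left.
New AD: Y = 4816 − 2P.
SRAS can be written Y = 3925 + 2P.
Set AD = SRAS: 4816 − 2P = 3925 + 2P, so 891 = 4P and P = 222.75.
Substituting into AD, Y = 4370.50.

P = 222.75, Y = 4370.50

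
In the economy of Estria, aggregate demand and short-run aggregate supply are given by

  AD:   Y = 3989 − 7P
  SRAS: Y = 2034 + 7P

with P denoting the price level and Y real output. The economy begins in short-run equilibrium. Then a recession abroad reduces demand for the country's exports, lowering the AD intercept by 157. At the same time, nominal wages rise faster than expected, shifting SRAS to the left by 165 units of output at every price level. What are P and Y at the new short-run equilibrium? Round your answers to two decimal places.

After both shocks: AD is Y = 3832 − 7P and SRAS is Y = 1869 + 7P.
Setting them equal: 1963 = 14P, so P = 140.21.
Substituting into AD, Y = 2850.50.

P = 140.21, Y = 2850.50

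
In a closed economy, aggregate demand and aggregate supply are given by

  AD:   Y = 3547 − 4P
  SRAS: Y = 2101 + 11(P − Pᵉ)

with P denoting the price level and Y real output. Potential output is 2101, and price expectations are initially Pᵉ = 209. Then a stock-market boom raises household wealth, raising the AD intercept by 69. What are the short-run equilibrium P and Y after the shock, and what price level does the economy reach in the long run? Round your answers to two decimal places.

Short run: P = 254.27, Y = 2598.93. Long run: P = 378.75.

AD shifts right: new AD is Y = 3616 − 4P. With Pᵉ = 209, SRAS is Y = 11P − 198.
Short run: 3616 − 4P = 11P − 198 gives 3814 = 15P, so P = 254.27 and Y = 3616 − 4P = 2598.93.
Y = 2598.93 is above potential 2101; expectations adjust and SRAS shifts left until Y = 2101.
Long run: on the new AD curve, 2101 = 3616 − 4P gives P = 378.75.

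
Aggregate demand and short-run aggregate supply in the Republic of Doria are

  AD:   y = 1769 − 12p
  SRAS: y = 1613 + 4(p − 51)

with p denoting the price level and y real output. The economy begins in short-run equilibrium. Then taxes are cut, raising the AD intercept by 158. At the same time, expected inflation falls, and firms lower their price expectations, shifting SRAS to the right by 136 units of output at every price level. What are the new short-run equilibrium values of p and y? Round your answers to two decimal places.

p = 23.88, y = 1640.50

After both shocks: AD is y = 1927 − 12p and SRAS is y = 1545 + 4p.
Setting them equal: 382 = 16p, so p = 23.88.
Substituting into AD, y = 1640.50.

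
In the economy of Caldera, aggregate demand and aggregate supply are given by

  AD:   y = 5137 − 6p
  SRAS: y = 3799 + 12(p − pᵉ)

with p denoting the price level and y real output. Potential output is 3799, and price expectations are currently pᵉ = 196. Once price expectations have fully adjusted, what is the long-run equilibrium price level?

Short run: with pᵉ = 196, SRAS is y = 1447 + 12p. Setting AD = SRAS gives 3690 = 18p, so p = 205 and y = 5137 − 6·205 = 3907.
Output 3907 is above potential 3799, so over time expected prices rise and SRAS shifts left until y returns to 3799.
Long run: y = 3799 on the AD curve gives 3799 = 5137 − 6p, so p = 223.

Long-run p = 223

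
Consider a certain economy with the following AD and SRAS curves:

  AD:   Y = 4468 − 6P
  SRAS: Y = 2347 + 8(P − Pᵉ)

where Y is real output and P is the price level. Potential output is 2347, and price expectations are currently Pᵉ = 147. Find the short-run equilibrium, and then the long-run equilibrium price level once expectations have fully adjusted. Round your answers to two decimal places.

Short run: P = 235.50, Y = 3055.00. Long run: P = 353.50.

Short run: with Pᵉ = 147, SRAS is Y = 1171 + 8P. Setting AD = SRAS gives 3297 = 14P, so P = 235.50 and Y = 4468 − 6P = 3055.00.
Output 3055.00 is above potential 2347, so over time expected prices rise and SRAS shifts left until Y returns to 2347.
Long run: Y = 2347 on the AD curve gives 2347 = 4468 − 6P, so P = 353.50.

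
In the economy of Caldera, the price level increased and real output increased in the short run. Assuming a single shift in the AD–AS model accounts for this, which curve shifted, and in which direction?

P rose and Y rose. An AD shift moves P and Y in the same direction; an SRAS shift moves them in opposite directions.
Here P and Y moved in the same direction, so the AD curve shifted.
Since Y rose, AD shifted right.

AD shifted right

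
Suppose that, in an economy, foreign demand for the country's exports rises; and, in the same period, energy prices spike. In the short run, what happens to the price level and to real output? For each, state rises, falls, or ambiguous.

Price level: rises; output: ambiguous

The first event is a positive demand shock: AD shifts right, which by itself pushes P up and Y up.
The second is an adverse supply shock: SRAS shifts left, which by itself pushes P up and Y down.
Both shocks push P up, so P rises. The two shocks push Y in opposite directions, so the effect on Y is ambiguous.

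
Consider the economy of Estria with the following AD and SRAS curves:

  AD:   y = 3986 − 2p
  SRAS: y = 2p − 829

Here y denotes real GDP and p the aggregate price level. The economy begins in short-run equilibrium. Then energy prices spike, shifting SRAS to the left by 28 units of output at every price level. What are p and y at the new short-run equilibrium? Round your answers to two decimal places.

This is a negative supply shock: SRAS shifts left.
New SRAS: y = 2p − 857.
Set AD = SRAS: 3986 − 2p = 2p − 857, so 4843 = 4p and p = 1210.75.
Substituting into AD, y = 1564.50.

p = 1210.75, y = 1564.50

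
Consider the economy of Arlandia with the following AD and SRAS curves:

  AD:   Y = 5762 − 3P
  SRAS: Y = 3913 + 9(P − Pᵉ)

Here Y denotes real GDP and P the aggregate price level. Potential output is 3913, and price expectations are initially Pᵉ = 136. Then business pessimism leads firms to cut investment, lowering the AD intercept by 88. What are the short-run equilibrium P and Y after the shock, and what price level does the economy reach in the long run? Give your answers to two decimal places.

AD shifts left: new AD is Y = 5674 − 3P. With Pᵉ = 136, SRAS is Y = 2689 + 9P.
Short run: 5674 − 3P = 2689 + 9P gives 2985 = 12P, so P = 248.75 and Y = 5674 − 3P = 4927.75.
Y = 4927.75 is above potential 3913; expectations adjust and SRAS shifts left until Y = 3913.
Long run: on the new AD curve, 3913 = 5674 − 3P gives P = 587.00.

Short run: P = 248.75, Y = 4927.75. Long run: P = 587.00.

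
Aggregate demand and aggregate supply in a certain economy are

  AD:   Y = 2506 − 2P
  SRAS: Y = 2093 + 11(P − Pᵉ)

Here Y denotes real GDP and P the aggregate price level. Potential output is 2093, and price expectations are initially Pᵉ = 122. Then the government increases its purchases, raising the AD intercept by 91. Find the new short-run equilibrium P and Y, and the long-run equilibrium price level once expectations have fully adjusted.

AD shifts right: new AD is Y = 2597 − 2P. With Pᵉ = 122, SRAS is Y = 751 + 11P.
Short run: 2597 − 2P = 751 + 11P gives 1846 = 13P, so P = 142 and Y = 2597 − 2·142 = 2313.
Y = 2313 is above potential 2093; expectations adjust and SRAS shifts left until Y = 2093.
Long run: on the new AD curve, 2093 = 2597 − 2P gives P = 252.

Short run: P = 142, Y = 2313. Long run: P = 252.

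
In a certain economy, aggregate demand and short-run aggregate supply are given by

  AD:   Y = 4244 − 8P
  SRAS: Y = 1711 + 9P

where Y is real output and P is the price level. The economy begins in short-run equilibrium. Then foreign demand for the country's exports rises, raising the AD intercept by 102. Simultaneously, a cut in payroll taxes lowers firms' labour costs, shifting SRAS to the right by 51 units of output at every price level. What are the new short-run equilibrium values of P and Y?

P = 152, Y = 3130

After both shocks: AD is Y = 4346 − 8P and SRAS is Y = 1762 + 9P.
Setting them equal: 2584 = 17P, so P = 152.
Y = 4346 − 8·152 = 3130.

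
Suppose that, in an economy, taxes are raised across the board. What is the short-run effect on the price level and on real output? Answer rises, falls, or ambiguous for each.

Price level: falls; output: falls

This is a negative demand shock: AD shifts left.
Moving along the upward-sloping SRAS curve, P falls and Y falls.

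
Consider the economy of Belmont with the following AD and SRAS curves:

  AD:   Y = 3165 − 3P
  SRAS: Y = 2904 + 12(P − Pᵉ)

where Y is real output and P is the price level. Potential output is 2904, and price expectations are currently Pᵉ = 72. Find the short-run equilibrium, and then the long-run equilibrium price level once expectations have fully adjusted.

Short run: P = 75, Y = 2940. Long run: P = 87.

Short run: with Pᵉ = 72, SRAS is Y = 2040 + 12P. Setting AD = SRAS gives 1125 = 15P, so P = 75 and Y = 3165 − 3·75 = 2940.
Output 2940 is above potential 2904, so over time expected prices rise and SRAS shifts left until Y returns to 2904.
Long run: Y = 2904 on the AD curve gives 2904 = 3165 − 3P, so P = 87.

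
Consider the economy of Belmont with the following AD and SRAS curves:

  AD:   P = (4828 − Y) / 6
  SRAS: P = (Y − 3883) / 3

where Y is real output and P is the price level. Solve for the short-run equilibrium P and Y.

P = 105, Y = 4198

Rearrange AD to Y = 4828 − 6P.
Rearrange SRAS to Y = 3883 + 3P.
Set AD = SRAS: 4828 − 6P = 3883 + 3P, so 945 = 9P and P = 105.
Then Y = 4828 − 6·105 = 4198.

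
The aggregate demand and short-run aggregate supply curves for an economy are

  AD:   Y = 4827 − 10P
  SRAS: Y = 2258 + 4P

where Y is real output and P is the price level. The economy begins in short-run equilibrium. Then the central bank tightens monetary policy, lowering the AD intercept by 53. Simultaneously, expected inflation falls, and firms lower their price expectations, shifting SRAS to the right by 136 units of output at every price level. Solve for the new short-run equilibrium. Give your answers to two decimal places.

P = 170.00, Y = 3074.00

After both shocks: AD is Y = 4774 − 10P and SRAS is Y = 2394 + 4P.
Setting them equal: 2380 = 14P, so P = 170.00.
Substituting into AD, Y = 3074.00.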